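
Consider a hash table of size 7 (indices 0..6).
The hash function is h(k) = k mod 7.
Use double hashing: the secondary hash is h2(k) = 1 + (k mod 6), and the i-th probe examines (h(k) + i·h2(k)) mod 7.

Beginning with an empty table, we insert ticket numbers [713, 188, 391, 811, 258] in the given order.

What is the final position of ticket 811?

Insert 713: h=6, slot 6 empty → index 6.
Insert 188: h=6, h2=3, slot 6 occupied → index 2.
Insert 391: h=6, h2=2, slot 6 occupied → index 1.
Insert 811: h=6, h2=2, slots 6,1 occupied → index 3.
Insert 258: h=6, h2=1, slot 6 occupied → index 0.
Table: [258, 391, 188, 811, —, —, 713]

3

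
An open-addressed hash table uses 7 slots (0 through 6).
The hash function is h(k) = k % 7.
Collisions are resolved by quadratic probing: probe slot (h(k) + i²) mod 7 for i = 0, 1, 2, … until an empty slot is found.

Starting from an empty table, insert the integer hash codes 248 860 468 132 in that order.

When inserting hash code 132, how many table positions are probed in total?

Insert 248: h=3, slot 3 empty -> index 3.
Insert 860: h=6, slot 6 empty -> index 6.
Insert 468: h=6, slot 6 occupied -> index 0.
Insert 132: h=6, slots 6,0,3 occupied -> index 1.
Table: [468, 132, ∅, 248, ∅, ∅, 860]

4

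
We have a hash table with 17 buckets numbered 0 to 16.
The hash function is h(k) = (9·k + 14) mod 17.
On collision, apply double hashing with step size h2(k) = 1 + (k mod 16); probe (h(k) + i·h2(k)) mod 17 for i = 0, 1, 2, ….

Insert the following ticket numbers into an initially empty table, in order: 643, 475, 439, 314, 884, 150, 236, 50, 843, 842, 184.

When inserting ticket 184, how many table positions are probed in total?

643: h=4 => slot 4
475: h=5 => slot 5
439: h=4, h2=8, probe 4,12 => slot 12
314: h=1 => slot 1
884: h=14 => slot 14
150: h=4, h2=7, probe 4,11 => slot 11
236: h=13 => slot 13
50: h=5, h2=3, probe 5,8 => slot 8
843: h=2 => slot 2
842: h=10 => slot 10
184: h=4, h2=9, probe 4,13,5,14,6 => slot 6
Table: [—, 314, 843, —, 643, 475, 184, —, 50, —, 842, 150, 439, 236, 884, —, —]

5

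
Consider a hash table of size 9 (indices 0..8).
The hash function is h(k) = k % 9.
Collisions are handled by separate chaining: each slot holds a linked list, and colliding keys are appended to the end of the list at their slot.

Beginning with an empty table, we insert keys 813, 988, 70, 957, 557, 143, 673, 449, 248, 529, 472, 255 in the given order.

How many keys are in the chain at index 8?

Insert 813: h=3, bucket 3 empty → new chain.
Insert 988: h=7, bucket 7 empty → new chain.
Insert 70: h=7, bucket 7 nonempty → append to chain.
Insert 957: h=3, bucket 3 nonempty → append to chain.
Insert 557: h=8, bucket 8 empty → new chain.
Insert 143: h=8, bucket 8 nonempty → append to chain.
Insert 673: h=7, bucket 7 nonempty → append to chain.
Insert 449: h=8, bucket 8 nonempty → append to chain.
Insert 248: h=5, bucket 5 empty → new chain.
Insert 529: h=7, bucket 7 nonempty → append to chain.
Insert 472: h=4, bucket 4 empty → new chain.
Insert 255: h=3, bucket 3 nonempty → append to chain.
Final buckets:
0: -
1: -
2: -
3: 813 -> 957 -> 255
4: 472
5: 248
6: -
7: 988 -> 70 -> 673 -> 529
8: 557 -> 143 -> 449

3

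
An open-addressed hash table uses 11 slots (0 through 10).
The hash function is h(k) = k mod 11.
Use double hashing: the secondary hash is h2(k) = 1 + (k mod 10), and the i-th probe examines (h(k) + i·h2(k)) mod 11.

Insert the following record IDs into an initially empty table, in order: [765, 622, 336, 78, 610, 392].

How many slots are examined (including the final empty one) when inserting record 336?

Insert 765: h=6, slot 6 empty -> index 6.
Insert 622: h=6, h2=3, slot 6 occupied -> index 9.
Insert 336: h=6, h2=7, slot 6 occupied -> index 2.
Insert 78: h=1, slot 1 empty -> index 1.
Insert 610: h=5, slot 5 empty -> index 5.
Insert 392: h=7, slot 7 empty -> index 7.
Table: [., 78, 336, ., ., 610, 765, 392, ., 622, .]

2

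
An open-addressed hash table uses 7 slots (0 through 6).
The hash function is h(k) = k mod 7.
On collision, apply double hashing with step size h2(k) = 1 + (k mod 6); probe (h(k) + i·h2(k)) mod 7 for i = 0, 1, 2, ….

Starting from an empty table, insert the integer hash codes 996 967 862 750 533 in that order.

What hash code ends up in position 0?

533

Insert 996: h=2, slot 2 empty => index 2.
Insert 967: h=1, slot 1 empty => index 1.
Insert 862: h=1, h2=5, slot 1 occupied => index 6.
Insert 750: h=1, h2=1, slots 1,2 occupied => index 3.
Insert 533: h=1, h2=6, slot 1 occupied => index 0.
Table: [533, 967, 996, 750, _, _, 862]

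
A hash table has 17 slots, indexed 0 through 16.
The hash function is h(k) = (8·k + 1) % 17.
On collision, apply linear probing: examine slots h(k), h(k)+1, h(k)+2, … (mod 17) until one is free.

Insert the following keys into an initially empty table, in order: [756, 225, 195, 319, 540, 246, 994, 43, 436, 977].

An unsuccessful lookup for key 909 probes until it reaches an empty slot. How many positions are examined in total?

756 hashes to 14; slot 14 is free -> place at 14.
225 hashes to 16; slot 16 is free -> place at 16.
195 hashes to 14; 14 taken -> place at 15.
319 hashes to 3; slot 3 is free -> place at 3.
540 hashes to 3; 3 taken -> place at 4.
246 hashes to 14; 14,15,16 taken -> place at 0.
994 hashes to 14; 14,15,16,0 taken -> place at 1.
43 hashes to 5; slot 5 is free -> place at 5.
436 hashes to 4; 4,5 taken -> place at 6.
977 hashes to 14; 14,15,16,0,1 taken -> place at 2.
Table: [246, 994, 977, 319, 540, 43, 436, ., ., ., ., ., ., ., 756, 195, 225]
Lookup 909: h=14, probe 14,15,16,0,1,2,3,4,5,6,7 → slot 7 empty, not found.

11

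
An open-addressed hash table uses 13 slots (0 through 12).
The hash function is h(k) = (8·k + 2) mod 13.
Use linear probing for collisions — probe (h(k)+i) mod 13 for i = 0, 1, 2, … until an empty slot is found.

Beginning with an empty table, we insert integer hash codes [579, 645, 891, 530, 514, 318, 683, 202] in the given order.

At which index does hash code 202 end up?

Insert 579: h=6, slot 6 empty -> index 6.
Insert 645: h=1, slot 1 empty -> index 1.
Insert 891: h=6, slot 6 occupied -> index 7.
Insert 530: h=4, slot 4 empty -> index 4.
Insert 514: h=6, slots 6,7 occupied -> index 8.
Insert 318: h=11, slot 11 empty -> index 11.
Insert 683: h=6, slots 6,7,8 occupied -> index 9.
Insert 202: h=6, slots 6,7,8,9 occupied -> index 10.
Table: [-, 645, -, -, 530, -, 579, 891, 514, 683, 202, 318, -]

10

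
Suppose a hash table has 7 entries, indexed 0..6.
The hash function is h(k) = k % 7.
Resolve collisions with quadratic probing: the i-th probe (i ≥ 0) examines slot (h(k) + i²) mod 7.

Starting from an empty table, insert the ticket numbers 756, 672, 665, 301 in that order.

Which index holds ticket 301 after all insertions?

2

Insert 756: h=0, slot 0 empty -> index 0.
Insert 672: h=0, slot 0 occupied -> index 1.
Insert 665: h=0, slots 0,1 occupied -> index 4.
Insert 301: h=0, slots 0,1,4 occupied -> index 2.
Table: [756, 672, 301, —, 665, —, —]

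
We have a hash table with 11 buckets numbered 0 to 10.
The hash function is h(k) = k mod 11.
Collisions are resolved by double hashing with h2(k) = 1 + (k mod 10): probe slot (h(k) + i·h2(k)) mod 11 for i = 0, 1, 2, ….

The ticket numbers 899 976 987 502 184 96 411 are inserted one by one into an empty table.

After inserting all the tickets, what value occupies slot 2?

184

Insert 899: h=8, slot 8 empty => index 8.
Insert 976: h=8, h2=7, slot 8 occupied => index 4.
Insert 987: h=8, h2=8, slot 8 occupied => index 5.
Insert 502: h=7, slot 7 empty => index 7.
Insert 184: h=8, h2=5, slot 8 occupied => index 2.
Insert 96: h=8, h2=7, slots 8,4 occupied => index 0.
Insert 411: h=4, h2=2, slot 4 occupied => index 6.
Table: [96, ., 184, ., 976, 987, 411, 502, 899, ., .]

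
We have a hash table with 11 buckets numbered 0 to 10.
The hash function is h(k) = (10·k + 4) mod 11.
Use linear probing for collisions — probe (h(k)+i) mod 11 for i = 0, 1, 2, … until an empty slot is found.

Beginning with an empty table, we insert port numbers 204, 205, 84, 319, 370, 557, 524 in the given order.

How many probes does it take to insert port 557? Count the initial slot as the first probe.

Insert 204: h=9, slot 9 empty -> index 9.
Insert 205: h=8, slot 8 empty -> index 8.
Insert 84: h=8, slots 8,9 occupied -> index 10.
Insert 319: h=4, slot 4 empty -> index 4.
Insert 370: h=8, slots 8,9,10 occupied -> index 0.
Insert 557: h=8, slots 8,9,10,0 occupied -> index 1.
Insert 524: h=8, slots 8,9,10,0,1 occupied -> index 2.
Table: [370, 557, 524, _, 319, _, _, _, 205, 204, 84]

5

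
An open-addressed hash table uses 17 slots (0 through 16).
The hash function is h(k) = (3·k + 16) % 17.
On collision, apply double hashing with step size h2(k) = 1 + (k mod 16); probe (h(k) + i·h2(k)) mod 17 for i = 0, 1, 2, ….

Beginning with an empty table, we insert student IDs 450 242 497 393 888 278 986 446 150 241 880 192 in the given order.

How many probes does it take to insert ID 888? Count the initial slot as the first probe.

450: h=6 → slot 6
242: h=11 → slot 11
497: h=11, h2=2, probe 11,13 → slot 13
393: h=5 → slot 5
888: h=11, h2=9, probe 11,3 → slot 3
278: h=0 → slot 0
986: h=16 → slot 16
446: h=11, h2=15, probe 11,9 → slot 9
150: h=7 → slot 7
241: h=8 → slot 8
880: h=4 → slot 4
192: h=14 → slot 14
Table: [278, —, —, 888, 880, 393, 450, 150, 241, 446, —, 242, —, 497, 192, —, 986]

2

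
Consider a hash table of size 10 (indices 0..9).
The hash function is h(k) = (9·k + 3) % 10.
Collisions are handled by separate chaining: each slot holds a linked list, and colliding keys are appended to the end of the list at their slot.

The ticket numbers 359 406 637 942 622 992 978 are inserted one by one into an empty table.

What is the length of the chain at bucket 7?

359 -> bucket 4
406 -> bucket 7
637 -> bucket 6
942 -> bucket 1
622 -> bucket 1 (collision)
992 -> bucket 1 (collision)
978 -> bucket 5
Final buckets:
0: —
1: 942 -> 622 -> 992
2: —
3: —
4: 359
5: 978
6: 637
7: 406
8: —
9: —

1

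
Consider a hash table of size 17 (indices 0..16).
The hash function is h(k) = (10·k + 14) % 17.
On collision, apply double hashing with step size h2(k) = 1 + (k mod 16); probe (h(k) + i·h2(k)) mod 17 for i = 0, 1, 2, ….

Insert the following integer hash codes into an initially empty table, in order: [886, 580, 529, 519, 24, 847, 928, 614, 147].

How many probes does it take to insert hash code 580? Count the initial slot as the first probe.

Insert 886: h=0, slot 0 empty → index 0.
Insert 580: h=0, h2=5, slot 0 occupied → index 5.
Insert 529: h=0, h2=2, slot 0 occupied → index 2.
Insert 519: h=2, h2=8, slot 2 occupied → index 10.
Insert 24: h=16, slot 16 empty → index 16.
Insert 847: h=1, slot 1 empty → index 1.
Insert 928: h=12, slot 12 empty → index 12.
Insert 614: h=0, h2=7, slot 0 occupied → index 7.
Insert 147: h=5, h2=4, slot 5 occupied → index 9.
Table: [886, 847, 529, _, _, 580, _, 614, _, 147, 519, _, 928, _, _, _, 24]

2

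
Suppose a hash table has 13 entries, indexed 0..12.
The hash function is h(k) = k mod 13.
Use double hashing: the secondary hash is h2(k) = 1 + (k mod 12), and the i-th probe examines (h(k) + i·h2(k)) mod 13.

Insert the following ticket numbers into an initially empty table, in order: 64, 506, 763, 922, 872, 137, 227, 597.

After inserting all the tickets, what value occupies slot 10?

64: h=12 → slot 12
506: h=12, h2=3, probe 12,2 → slot 2
763: h=9 → slot 9
922: h=12, h2=11, probe 12,10 → slot 10
872: h=1 → slot 1
137: h=7 → slot 7
227: h=6 → slot 6
597: h=12, h2=10, probe 12,9,6,3 → slot 3
Table: [∅, 872, 506, 597, ∅, ∅, 227, 137, ∅, 763, 922, ∅, 64]

922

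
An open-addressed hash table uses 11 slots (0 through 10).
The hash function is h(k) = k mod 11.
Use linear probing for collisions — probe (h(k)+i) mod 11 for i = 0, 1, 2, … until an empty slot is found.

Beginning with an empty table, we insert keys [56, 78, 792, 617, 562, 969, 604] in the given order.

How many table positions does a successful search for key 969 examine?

56: h=1 => slot 1
78: h=1, probe 1,2 => slot 2
792: h=0 => slot 0
617: h=1, probe 1,2,3 => slot 3
562: h=1, probe 1,2,3,4 => slot 4
969: h=1, probe 1,2,3,4,5 => slot 5
604: h=10 => slot 10
Table: [792, 56, 78, 617, 562, 969, ., ., ., ., 604]
Lookup 969: h=1, probe 1,2,3,4,5 → found at 5.

5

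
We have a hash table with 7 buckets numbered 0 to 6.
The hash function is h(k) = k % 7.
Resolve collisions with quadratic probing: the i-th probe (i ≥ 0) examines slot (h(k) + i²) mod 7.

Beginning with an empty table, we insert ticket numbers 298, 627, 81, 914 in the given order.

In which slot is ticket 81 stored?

1

298: h=4 -> slot 4
627: h=4, probe 4,5 -> slot 5
81: h=4, probe 4,5,1 -> slot 1
914: h=4, probe 4,5,1,6 -> slot 6
Table: [∅, 81, ∅, ∅, 298, 627, 914]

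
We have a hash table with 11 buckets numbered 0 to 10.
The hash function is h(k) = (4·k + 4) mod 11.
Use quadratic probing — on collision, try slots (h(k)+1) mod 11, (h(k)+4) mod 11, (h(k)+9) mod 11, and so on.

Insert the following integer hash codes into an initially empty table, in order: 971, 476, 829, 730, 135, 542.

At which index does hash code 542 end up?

Insert 971: h=5, slot 5 empty → index 5.
Insert 476: h=5, slot 5 occupied → index 6.
Insert 829: h=9, slot 9 empty → index 9.
Insert 730: h=9, slot 9 occupied → index 10.
Insert 135: h=5, slots 5,6,9 occupied → index 3.
Insert 542: h=5, slots 5,6,9,3,10 occupied → index 8.
Table: [∅, ∅, ∅, 135, ∅, 971, 476, ∅, 542, 829, 730]

8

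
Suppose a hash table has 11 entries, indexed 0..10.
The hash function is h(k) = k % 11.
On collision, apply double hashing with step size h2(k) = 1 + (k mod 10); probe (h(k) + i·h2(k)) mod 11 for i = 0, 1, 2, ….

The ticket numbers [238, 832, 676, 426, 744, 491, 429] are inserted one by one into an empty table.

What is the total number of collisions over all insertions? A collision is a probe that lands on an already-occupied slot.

238 hashes to 7; slot 7 is free => place at 7.
832 hashes to 7, h2=3; 7 taken => place at 10.
676 hashes to 5; slot 5 is free => place at 5.
426 hashes to 8; slot 8 is free => place at 8.
744 hashes to 7, h2=5; 7 taken => place at 1.
491 hashes to 7, h2=2; 7 taken => place at 9.
429 hashes to 0; slot 0 is free => place at 0.
Table: [429, 744, -, -, -, 676, -, 238, 426, 491, 832]

3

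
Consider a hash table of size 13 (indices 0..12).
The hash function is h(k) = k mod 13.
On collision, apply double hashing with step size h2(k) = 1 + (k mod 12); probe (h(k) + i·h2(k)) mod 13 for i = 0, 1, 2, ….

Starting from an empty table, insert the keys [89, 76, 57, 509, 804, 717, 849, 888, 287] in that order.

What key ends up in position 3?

76

89 hashes to 11; slot 11 is free => place at 11.
76 hashes to 11, h2=5; 11 taken => place at 3.
57 hashes to 5; slot 5 is free => place at 5.
509 hashes to 2; slot 2 is free => place at 2.
804 hashes to 11, h2=1; 11 taken => place at 12.
717 hashes to 2, h2=10; 2,12 taken => place at 9.
849 hashes to 4; slot 4 is free => place at 4.
888 hashes to 4, h2=1; 4,5 taken => place at 6.
287 hashes to 1; slot 1 is free => place at 1.
Table: [_, 287, 509, 76, 849, 57, 888, _, _, 717, _, 89, 804]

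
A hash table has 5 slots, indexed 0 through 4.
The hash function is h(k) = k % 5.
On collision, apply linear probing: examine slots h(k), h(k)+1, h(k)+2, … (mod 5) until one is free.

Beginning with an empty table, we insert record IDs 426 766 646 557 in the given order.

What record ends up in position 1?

426

426: h=1 -> slot 1
766: h=1, probe 1,2 -> slot 2
646: h=1, probe 1,2,3 -> slot 3
557: h=2, probe 2,3,4 -> slot 4
Table: [∅, 426, 766, 646, 557]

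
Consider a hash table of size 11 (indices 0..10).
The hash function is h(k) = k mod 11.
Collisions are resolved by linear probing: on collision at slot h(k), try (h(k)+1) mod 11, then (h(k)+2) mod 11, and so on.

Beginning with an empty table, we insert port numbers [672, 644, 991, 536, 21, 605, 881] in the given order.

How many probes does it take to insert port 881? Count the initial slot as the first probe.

3

672 hashes to 1; slot 1 is free => place at 1.
644 hashes to 6; slot 6 is free => place at 6.
991 hashes to 1; 1 taken => place at 2.
536 hashes to 8; slot 8 is free => place at 8.
21 hashes to 10; slot 10 is free => place at 10.
605 hashes to 0; slot 0 is free => place at 0.
881 hashes to 1; 1,2 taken => place at 3.
Table: [605, 672, 991, 881, —, —, 644, —, 536, —, 21]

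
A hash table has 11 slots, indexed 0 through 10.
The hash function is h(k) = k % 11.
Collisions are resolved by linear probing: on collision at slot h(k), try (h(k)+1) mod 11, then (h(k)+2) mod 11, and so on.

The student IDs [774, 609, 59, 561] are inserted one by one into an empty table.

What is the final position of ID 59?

6

Insert 774: h=4, slot 4 empty → index 4.
Insert 609: h=4, slot 4 occupied → index 5.
Insert 59: h=4, slots 4,5 occupied → index 6.
Insert 561: h=0, slot 0 empty → index 0.
Table: [561, _, _, _, 774, 609, 59, _, _, _, _]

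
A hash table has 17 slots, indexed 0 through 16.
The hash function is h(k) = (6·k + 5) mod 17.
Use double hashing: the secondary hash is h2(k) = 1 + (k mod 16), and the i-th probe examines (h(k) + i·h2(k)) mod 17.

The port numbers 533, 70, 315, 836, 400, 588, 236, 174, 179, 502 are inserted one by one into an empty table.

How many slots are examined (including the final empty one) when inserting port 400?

533 hashes to 7; slot 7 is free -> place at 7.
70 hashes to 0; slot 0 is free -> place at 0.
315 hashes to 8; slot 8 is free -> place at 8.
836 hashes to 6; slot 6 is free -> place at 6.
400 hashes to 8, h2=1; 8 taken -> place at 9.
588 hashes to 14; slot 14 is free -> place at 14.
236 hashes to 10; slot 10 is free -> place at 10.
174 hashes to 12; slot 12 is free -> place at 12.
179 hashes to 8, h2=4; 8,12 taken -> place at 16.
502 hashes to 8, h2=7; 8 taken -> place at 15.
Table: [70, ∅, ∅, ∅, ∅, ∅, 836, 533, 315, 400, 236, ∅, 174, ∅, 588, 502, 179]

2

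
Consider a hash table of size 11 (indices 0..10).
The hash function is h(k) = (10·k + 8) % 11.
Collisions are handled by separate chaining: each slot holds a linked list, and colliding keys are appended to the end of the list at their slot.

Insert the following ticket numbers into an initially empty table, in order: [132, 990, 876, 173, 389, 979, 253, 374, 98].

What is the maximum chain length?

Insert 132: h=8, bucket 8 empty → new chain.
Insert 990: h=8, bucket 8 nonempty → append to chain.
Insert 876: h=1, bucket 1 empty → new chain.
Insert 173: h=0, bucket 0 empty → new chain.
Insert 389: h=4, bucket 4 empty → new chain.
Insert 979: h=8, bucket 8 nonempty → append to chain.
Insert 253: h=8, bucket 8 nonempty → append to chain.
Insert 374: h=8, bucket 8 nonempty → append to chain.
Insert 98: h=9, bucket 9 empty → new chain.
Final buckets:
0: 173
1: 876
2: -
3: -
4: 389
5: -
6: -
7: -
8: 132 -> 990 -> 979 -> 253 -> 374
9: 98
10: -

5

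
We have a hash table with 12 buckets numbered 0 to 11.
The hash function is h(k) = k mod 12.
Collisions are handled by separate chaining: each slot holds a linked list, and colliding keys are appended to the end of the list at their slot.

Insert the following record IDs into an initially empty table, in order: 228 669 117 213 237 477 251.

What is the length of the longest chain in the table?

5

Insert 228: h=0, bucket 0 empty -> new chain.
Insert 669: h=9, bucket 9 empty -> new chain.
Insert 117: h=9, bucket 9 nonempty -> append to chain.
Insert 213: h=9, bucket 9 nonempty -> append to chain.
Insert 237: h=9, bucket 9 nonempty -> append to chain.
Insert 477: h=9, bucket 9 nonempty -> append to chain.
Insert 251: h=11, bucket 11 empty -> new chain.
Final buckets:
0: 228
1: -
2: -
3: -
4: -
5: -
6: -
7: -
8: -
9: 669 -> 117 -> 213 -> 237 -> 477
10: -
11: 251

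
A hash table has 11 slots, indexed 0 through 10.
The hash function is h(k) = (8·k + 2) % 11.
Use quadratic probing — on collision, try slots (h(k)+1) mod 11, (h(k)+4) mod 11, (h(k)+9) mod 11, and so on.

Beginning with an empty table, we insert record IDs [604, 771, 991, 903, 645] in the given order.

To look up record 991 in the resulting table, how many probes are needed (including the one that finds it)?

2

604 hashes to 5; slot 5 is free → place at 5.
771 hashes to 10; slot 10 is free → place at 10.
991 hashes to 10; 10 taken → place at 0.
903 hashes to 10; 10,0 taken → place at 3.
645 hashes to 3; 3 taken → place at 4.
Table: [991, ., ., 903, 645, 604, ., ., ., ., 771]
Lookup 991: h=10, probe 10,0 → found at 0.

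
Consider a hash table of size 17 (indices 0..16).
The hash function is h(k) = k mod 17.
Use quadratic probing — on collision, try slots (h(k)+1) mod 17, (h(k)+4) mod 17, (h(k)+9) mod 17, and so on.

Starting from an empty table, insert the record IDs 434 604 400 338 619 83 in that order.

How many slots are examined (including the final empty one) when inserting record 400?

3

434: h=9 -> slot 9
604: h=9, probe 9,10 -> slot 10
400: h=9, probe 9,10,13 -> slot 13
338: h=15 -> slot 15
619: h=7 -> slot 7
83: h=15, probe 15,16 -> slot 16
Table: [—, —, —, —, —, —, —, 619, —, 434, 604, —, —, 400, —, 338, 83]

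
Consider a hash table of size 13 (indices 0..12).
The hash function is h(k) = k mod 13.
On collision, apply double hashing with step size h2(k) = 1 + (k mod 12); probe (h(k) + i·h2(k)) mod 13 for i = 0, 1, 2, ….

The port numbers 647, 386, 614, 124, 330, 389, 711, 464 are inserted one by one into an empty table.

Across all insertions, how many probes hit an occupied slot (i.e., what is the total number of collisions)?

3

647: h=10 => slot 10
386: h=9 => slot 9
614: h=3 => slot 3
124: h=7 => slot 7
330: h=5 => slot 5
389: h=12 => slot 12
711: h=9, h2=4, probe 9,0 => slot 0
464: h=9, h2=9, probe 9,5,1 => slot 1
Table: [711, 464, —, 614, —, 330, —, 124, —, 386, 647, —, 389]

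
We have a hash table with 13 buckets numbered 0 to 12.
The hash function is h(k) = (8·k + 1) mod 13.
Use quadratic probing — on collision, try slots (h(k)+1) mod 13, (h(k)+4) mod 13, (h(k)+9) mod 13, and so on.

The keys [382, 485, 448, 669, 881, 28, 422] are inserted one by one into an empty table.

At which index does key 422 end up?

382 hashes to 2; slot 2 is free => place at 2.
485 hashes to 7; slot 7 is free => place at 7.
448 hashes to 10; slot 10 is free => place at 10.
669 hashes to 10; 10 taken => place at 11.
881 hashes to 3; slot 3 is free => place at 3.
28 hashes to 4; slot 4 is free => place at 4.
422 hashes to 10; 10,11 taken => place at 1.
Table: [∅, 422, 382, 881, 28, ∅, ∅, 485, ∅, ∅, 448, 669, ∅]

1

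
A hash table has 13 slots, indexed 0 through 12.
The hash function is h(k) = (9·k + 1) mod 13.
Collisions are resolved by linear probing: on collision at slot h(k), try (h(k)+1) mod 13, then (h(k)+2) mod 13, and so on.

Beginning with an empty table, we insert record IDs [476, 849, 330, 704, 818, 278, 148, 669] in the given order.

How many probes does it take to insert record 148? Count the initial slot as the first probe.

476: h=8 → slot 8
849: h=11 → slot 11
330: h=7 → slot 7
704: h=6 → slot 6
818: h=5 → slot 5
278: h=7, probe 7,8,9 → slot 9
148: h=7, probe 7,8,9,10 → slot 10
669: h=3 → slot 3
Table: [., ., ., 669, ., 818, 704, 330, 476, 278, 148, 849, .]

4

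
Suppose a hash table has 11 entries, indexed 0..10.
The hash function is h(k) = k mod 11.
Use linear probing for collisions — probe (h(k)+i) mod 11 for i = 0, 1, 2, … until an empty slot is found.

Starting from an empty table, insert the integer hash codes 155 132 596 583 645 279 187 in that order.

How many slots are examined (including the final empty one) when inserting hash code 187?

6

Insert 155: h=1, slot 1 empty => index 1.
Insert 132: h=0, slot 0 empty => index 0.
Insert 596: h=2, slot 2 empty => index 2.
Insert 583: h=0, slots 0,1,2 occupied => index 3.
Insert 645: h=7, slot 7 empty => index 7.
Insert 279: h=4, slot 4 empty => index 4.
Insert 187: h=0, slots 0,1,2,3,4 occupied => index 5.
Table: [132, 155, 596, 583, 279, 187, ., 645, ., ., .]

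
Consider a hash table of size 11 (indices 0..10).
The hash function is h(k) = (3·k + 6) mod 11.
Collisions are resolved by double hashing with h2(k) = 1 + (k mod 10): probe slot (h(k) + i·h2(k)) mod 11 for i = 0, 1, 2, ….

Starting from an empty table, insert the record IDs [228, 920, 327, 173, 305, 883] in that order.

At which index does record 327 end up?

Insert 228: h=8, slot 8 empty -> index 8.
Insert 920: h=5, slot 5 empty -> index 5.
Insert 327: h=8, h2=8, slots 8,5 occupied -> index 2.
Insert 173: h=8, h2=4, slot 8 occupied -> index 1.
Insert 305: h=8, h2=6, slot 8 occupied -> index 3.
Insert 883: h=4, slot 4 empty -> index 4.
Table: [., 173, 327, 305, 883, 920, ., ., 228, ., .]

2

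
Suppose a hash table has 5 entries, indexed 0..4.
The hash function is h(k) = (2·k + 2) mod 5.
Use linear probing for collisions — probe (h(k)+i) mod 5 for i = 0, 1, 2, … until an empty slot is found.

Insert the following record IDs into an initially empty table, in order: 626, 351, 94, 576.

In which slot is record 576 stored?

2

Insert 626: h=4, slot 4 empty -> index 4.
Insert 351: h=4, slot 4 occupied -> index 0.
Insert 94: h=0, slot 0 occupied -> index 1.
Insert 576: h=4, slots 4,0,1 occupied -> index 2.
Table: [351, 94, 576, ., 626]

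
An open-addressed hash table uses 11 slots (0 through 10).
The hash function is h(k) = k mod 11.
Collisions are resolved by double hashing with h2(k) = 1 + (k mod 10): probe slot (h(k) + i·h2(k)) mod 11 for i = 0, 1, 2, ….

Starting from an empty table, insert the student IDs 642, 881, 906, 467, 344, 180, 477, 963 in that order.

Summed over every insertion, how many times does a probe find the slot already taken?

6

642: h=4 → slot 4
881: h=1 → slot 1
906: h=4, h2=7, probe 4,0 → slot 0
467: h=5 → slot 5
344: h=3 → slot 3
180: h=4, h2=1, probe 4,5,6 → slot 6
477: h=4, h2=8, probe 4,1,9 → slot 9
963: h=6, h2=4, probe 6,10 → slot 10
Table: [906, 881, -, 344, 642, 467, 180, -, -, 477, 963]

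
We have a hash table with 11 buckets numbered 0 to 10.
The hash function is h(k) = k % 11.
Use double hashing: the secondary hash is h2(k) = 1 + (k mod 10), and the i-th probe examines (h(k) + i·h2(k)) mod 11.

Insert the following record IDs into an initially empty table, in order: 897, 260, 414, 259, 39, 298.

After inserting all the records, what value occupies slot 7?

897: h=6 -> slot 6
260: h=7 -> slot 7
414: h=7, h2=5, probe 7,1 -> slot 1
259: h=6, h2=10, probe 6,5 -> slot 5
39: h=6, h2=10, probe 6,5,4 -> slot 4
298: h=1, h2=9, probe 1,10 -> slot 10
Table: [., 414, ., ., 39, 259, 897, 260, ., ., 298]

260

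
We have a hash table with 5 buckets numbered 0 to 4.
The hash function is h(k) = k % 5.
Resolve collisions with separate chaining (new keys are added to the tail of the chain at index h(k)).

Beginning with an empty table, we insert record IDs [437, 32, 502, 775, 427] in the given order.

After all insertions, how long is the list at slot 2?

Insert 437: h=2, bucket 2 empty -> new chain.
Insert 32: h=2, bucket 2 nonempty -> append to chain.
Insert 502: h=2, bucket 2 nonempty -> append to chain.
Insert 775: h=0, bucket 0 empty -> new chain.
Insert 427: h=2, bucket 2 nonempty -> append to chain.
Final buckets:
0: 775
1: ∅
2: 437 -> 32 -> 502 -> 427
3: ∅
4: ∅

4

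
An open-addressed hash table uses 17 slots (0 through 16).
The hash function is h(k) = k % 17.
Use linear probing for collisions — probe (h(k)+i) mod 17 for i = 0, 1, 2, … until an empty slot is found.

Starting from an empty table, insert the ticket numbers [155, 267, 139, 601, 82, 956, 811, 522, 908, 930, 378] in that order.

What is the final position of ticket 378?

5

155 hashes to 2; slot 2 is free -> place at 2.
267 hashes to 12; slot 12 is free -> place at 12.
139 hashes to 3; slot 3 is free -> place at 3.
601 hashes to 6; slot 6 is free -> place at 6.
82 hashes to 14; slot 14 is free -> place at 14.
956 hashes to 4; slot 4 is free -> place at 4.
811 hashes to 12; 12 taken -> place at 13.
522 hashes to 12; 12,13,14 taken -> place at 15.
908 hashes to 7; slot 7 is free -> place at 7.
930 hashes to 12; 12,13,14,15 taken -> place at 16.
378 hashes to 4; 4 taken -> place at 5.
Table: [., ., 155, 139, 956, 378, 601, 908, ., ., ., ., 267, 811, 82, 522, 930]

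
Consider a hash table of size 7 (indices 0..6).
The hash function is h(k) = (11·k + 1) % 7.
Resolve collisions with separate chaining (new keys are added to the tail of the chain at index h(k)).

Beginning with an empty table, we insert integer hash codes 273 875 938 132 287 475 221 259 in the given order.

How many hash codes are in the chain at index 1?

5

Insert 273: h=1, bucket 1 empty -> new chain.
Insert 875: h=1, bucket 1 nonempty -> append to chain.
Insert 938: h=1, bucket 1 nonempty -> append to chain.
Insert 132: h=4, bucket 4 empty -> new chain.
Insert 287: h=1, bucket 1 nonempty -> append to chain.
Insert 475: h=4, bucket 4 nonempty -> append to chain.
Insert 221: h=3, bucket 3 empty -> new chain.
Insert 259: h=1, bucket 1 nonempty -> append to chain.
Final buckets:
0: —
1: 273 -> 875 -> 938 -> 287 -> 259
2: —
3: 221
4: 132 -> 475
5: —
6: —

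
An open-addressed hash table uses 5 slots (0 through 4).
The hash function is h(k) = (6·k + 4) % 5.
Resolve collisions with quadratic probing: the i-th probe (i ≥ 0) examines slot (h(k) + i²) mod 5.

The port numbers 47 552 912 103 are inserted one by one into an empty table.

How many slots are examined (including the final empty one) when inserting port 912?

3

47: h=1 -> slot 1
552: h=1, probe 1,2 -> slot 2
912: h=1, probe 1,2,0 -> slot 0
103: h=2, probe 2,3 -> slot 3
Table: [912, 47, 552, 103, -]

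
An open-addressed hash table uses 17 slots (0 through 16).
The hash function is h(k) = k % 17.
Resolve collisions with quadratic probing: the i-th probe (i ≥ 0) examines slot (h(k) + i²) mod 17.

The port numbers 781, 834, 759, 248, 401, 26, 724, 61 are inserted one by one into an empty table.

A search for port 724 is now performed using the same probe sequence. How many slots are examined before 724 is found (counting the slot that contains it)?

4

781: h=16 -> slot 16
834: h=1 -> slot 1
759: h=11 -> slot 11
248: h=10 -> slot 10
401: h=10, probe 10,11,14 -> slot 14
26: h=9 -> slot 9
724: h=10, probe 10,11,14,2 -> slot 2
61: h=10, probe 10,11,14,2,9,1,12 -> slot 12
Table: [—, 834, 724, —, —, —, —, —, —, 26, 248, 759, 61, —, 401, —, 781]
Lookup 724: h=10, probe 10,11,14,2 → found at 2.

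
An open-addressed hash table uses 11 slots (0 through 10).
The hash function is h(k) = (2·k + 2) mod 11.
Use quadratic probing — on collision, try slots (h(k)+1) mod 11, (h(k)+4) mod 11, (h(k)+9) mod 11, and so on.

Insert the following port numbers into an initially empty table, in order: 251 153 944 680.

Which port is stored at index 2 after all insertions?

251 hashes to 9; slot 9 is free -> place at 9.
153 hashes to 0; slot 0 is free -> place at 0.
944 hashes to 9; 9 taken -> place at 10.
680 hashes to 9; 9,10 taken -> place at 2.
Table: [153, -, 680, -, -, -, -, -, -, 251, 944]

680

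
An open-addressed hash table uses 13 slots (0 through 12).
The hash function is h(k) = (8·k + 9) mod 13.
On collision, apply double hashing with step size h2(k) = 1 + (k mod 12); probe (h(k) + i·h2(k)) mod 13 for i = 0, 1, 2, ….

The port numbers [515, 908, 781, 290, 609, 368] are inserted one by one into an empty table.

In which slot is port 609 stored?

3

515 hashes to 8; slot 8 is free -> place at 8.
908 hashes to 6; slot 6 is free -> place at 6.
781 hashes to 4; slot 4 is free -> place at 4.
290 hashes to 2; slot 2 is free -> place at 2.
609 hashes to 6, h2=10; 6 taken -> place at 3.
368 hashes to 2, h2=9; 2 taken -> place at 11.
Table: [_, _, 290, 609, 781, _, 908, _, 515, _, _, 368, _]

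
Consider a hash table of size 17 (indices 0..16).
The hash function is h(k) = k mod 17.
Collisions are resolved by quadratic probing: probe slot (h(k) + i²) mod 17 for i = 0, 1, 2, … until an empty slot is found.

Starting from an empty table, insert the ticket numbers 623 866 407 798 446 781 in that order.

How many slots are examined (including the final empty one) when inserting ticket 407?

2

Insert 623: h=11, slot 11 empty -> index 11.
Insert 866: h=16, slot 16 empty -> index 16.
Insert 407: h=16, slot 16 occupied -> index 0.
Insert 798: h=16, slots 16,0 occupied -> index 3.
Insert 446: h=4, slot 4 empty -> index 4.
Insert 781: h=16, slots 16,0,3 occupied -> index 8.
Table: [407, ∅, ∅, 798, 446, ∅, ∅, ∅, 781, ∅, ∅, 623, ∅, ∅, ∅, ∅, 866]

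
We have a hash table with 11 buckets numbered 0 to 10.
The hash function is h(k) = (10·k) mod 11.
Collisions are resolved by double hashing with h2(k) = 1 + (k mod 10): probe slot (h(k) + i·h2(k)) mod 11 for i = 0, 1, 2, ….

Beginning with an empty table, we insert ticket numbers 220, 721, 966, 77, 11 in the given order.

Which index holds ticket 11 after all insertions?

220: h=0 => slot 0
721: h=5 => slot 5
966: h=2 => slot 2
77: h=0, h2=8, probe 0,8 => slot 8
11: h=0, h2=2, probe 0,2,4 => slot 4
Table: [220, -, 966, -, 11, 721, -, -, 77, -, -]

4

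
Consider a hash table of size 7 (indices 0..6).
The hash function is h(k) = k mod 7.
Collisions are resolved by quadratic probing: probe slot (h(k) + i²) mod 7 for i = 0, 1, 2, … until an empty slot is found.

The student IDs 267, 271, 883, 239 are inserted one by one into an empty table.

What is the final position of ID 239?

3

267: h=1 -> slot 1
271: h=5 -> slot 5
883: h=1, probe 1,2 -> slot 2
239: h=1, probe 1,2,5,3 -> slot 3
Table: [—, 267, 883, 239, —, 271, —]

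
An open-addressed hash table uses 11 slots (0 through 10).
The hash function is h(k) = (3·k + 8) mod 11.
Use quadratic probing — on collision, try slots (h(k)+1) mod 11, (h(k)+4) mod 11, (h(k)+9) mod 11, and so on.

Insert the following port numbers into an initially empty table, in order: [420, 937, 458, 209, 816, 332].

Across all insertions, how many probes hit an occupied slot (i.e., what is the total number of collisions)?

9

420: h=3 => slot 3
937: h=3, probe 3,4 => slot 4
458: h=7 => slot 7
209: h=8 => slot 8
816: h=3, probe 3,4,7,1 => slot 1
332: h=3, probe 3,4,7,1,8,6 => slot 6
Table: [., 816, ., 420, 937, ., 332, 458, 209, ., .]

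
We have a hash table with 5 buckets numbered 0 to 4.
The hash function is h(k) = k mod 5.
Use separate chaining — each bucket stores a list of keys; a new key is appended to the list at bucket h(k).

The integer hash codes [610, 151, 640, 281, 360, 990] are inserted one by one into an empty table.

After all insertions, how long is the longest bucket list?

Insert 610: h=0, bucket 0 empty -> new chain.
Insert 151: h=1, bucket 1 empty -> new chain.
Insert 640: h=0, bucket 0 nonempty -> append to chain.
Insert 281: h=1, bucket 1 nonempty -> append to chain.
Insert 360: h=0, bucket 0 nonempty -> append to chain.
Insert 990: h=0, bucket 0 nonempty -> append to chain.
Final buckets:
0: 610 -> 640 -> 360 -> 990
1: 151 -> 281
2: —
3: —
4: —

4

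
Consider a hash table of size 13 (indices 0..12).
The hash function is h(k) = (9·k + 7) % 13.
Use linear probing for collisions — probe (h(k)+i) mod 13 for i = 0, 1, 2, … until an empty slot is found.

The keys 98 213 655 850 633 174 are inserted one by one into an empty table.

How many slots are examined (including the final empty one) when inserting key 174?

98 hashes to 5; slot 5 is free => place at 5.
213 hashes to 0; slot 0 is free => place at 0.
655 hashes to 0; 0 taken => place at 1.
850 hashes to 0; 0,1 taken => place at 2.
633 hashes to 10; slot 10 is free => place at 10.
174 hashes to 0; 0,1,2 taken => place at 3.
Table: [213, 655, 850, 174, -, 98, -, -, -, -, 633, -, -]

4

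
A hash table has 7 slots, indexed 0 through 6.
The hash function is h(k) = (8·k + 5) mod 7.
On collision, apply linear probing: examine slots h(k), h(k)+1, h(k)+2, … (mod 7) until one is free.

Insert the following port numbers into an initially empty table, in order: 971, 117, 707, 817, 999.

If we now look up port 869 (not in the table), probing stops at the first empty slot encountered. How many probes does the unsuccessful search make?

971 hashes to 3; slot 3 is free -> place at 3.
117 hashes to 3; 3 taken -> place at 4.
707 hashes to 5; slot 5 is free -> place at 5.
817 hashes to 3; 3,4,5 taken -> place at 6.
999 hashes to 3; 3,4,5,6 taken -> place at 0.
Table: [999, -, -, 971, 117, 707, 817]
Lookup 869: h=6, probe 6,0,1 → slot 1 empty, not found.

3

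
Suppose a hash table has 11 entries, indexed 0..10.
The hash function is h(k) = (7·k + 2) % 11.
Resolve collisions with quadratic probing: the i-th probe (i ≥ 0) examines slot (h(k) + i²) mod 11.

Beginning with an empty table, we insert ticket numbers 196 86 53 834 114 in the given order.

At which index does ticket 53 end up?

3

196: h=10 => slot 10
86: h=10, probe 10,0 => slot 0
53: h=10, probe 10,0,3 => slot 3
834: h=10, probe 10,0,3,8 => slot 8
114: h=8, probe 8,9 => slot 9
Table: [86, _, _, 53, _, _, _, _, 834, 114, 196]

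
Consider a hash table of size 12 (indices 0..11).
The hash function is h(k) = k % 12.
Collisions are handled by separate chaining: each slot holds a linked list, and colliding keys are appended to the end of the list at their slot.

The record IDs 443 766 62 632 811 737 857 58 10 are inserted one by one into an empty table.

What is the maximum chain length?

3

Insert 443: h=11, bucket 11 empty -> new chain.
Insert 766: h=10, bucket 10 empty -> new chain.
Insert 62: h=2, bucket 2 empty -> new chain.
Insert 632: h=8, bucket 8 empty -> new chain.
Insert 811: h=7, bucket 7 empty -> new chain.
Insert 737: h=5, bucket 5 empty -> new chain.
Insert 857: h=5, bucket 5 nonempty -> append to chain.
Insert 58: h=10, bucket 10 nonempty -> append to chain.
Insert 10: h=10, bucket 10 nonempty -> append to chain.
Final buckets:
0: _
1: _
2: 62
3: _
4: _
5: 737 -> 857
6: _
7: 811
8: 632
9: _
10: 766 -> 58 -> 10
11: 443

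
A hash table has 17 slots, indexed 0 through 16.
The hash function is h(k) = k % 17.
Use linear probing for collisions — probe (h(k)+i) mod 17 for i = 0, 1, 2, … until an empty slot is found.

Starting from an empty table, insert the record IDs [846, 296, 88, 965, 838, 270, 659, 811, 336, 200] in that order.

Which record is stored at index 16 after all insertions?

659

846: h=13 => slot 13
296: h=7 => slot 7
88: h=3 => slot 3
965: h=13, probe 13,14 => slot 14
838: h=5 => slot 5
270: h=15 => slot 15
659: h=13, probe 13,14,15,16 => slot 16
811: h=12 => slot 12
336: h=13, probe 13,14,15,16,0 => slot 0
200: h=13, probe 13,14,15,16,0,1 => slot 1
Table: [336, 200, -, 88, -, 838, -, 296, -, -, -, -, 811, 846, 965, 270, 659]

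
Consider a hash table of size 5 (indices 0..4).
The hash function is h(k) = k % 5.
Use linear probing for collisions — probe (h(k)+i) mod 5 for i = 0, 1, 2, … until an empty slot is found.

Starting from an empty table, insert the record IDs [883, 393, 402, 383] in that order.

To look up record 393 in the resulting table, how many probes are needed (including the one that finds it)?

2

Insert 883: h=3, slot 3 empty => index 3.
Insert 393: h=3, slot 3 occupied => index 4.
Insert 402: h=2, slot 2 empty => index 2.
Insert 383: h=3, slots 3,4 occupied => index 0.
Table: [383, —, 402, 883, 393]
Lookup 393: h=3, probe 3,4 → found at 4.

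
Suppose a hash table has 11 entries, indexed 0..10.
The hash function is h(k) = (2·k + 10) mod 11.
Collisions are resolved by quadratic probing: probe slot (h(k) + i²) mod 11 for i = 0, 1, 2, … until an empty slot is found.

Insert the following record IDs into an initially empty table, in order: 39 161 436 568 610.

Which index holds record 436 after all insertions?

3

39: h=0 => slot 0
161: h=2 => slot 2
436: h=2, probe 2,3 => slot 3
568: h=2, probe 2,3,6 => slot 6
610: h=9 => slot 9
Table: [39, -, 161, 436, -, -, 568, -, -, 610, -]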